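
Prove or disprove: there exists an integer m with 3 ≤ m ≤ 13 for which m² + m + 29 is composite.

m = 4

At m = 4: 4² + 4 + 29 = 49 = 7·7, which is composite.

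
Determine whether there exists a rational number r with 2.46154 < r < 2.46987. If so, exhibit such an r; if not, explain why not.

Scale by 15: the interval becomes (36.92310, 37.04805), which contains the integer 37.
So r = 37/15 works: it is a ratio of integers, and dividing 15·2.46154 < 37 < 15·2.46987 through by 15 gives 2.46154 < 37/15 < 2.46987.

r = 37/15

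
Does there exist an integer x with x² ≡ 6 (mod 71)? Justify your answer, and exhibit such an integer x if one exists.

x = 19 works: 19² = 361, and 361 − 6 = 355 = 5·71.

x = 19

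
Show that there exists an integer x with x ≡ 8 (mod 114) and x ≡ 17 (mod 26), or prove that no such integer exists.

There is no such integer.

Both moduli are multiples of 2 = gcd(114, 26), so any solution would satisfy x ≡ 8 and x ≡ 17 modulo 2 simultaneously.
However 8 ≡ 0 and 17 ≡ 1 (mod 2), and 0 ≠ 1.
Therefore no such x exists.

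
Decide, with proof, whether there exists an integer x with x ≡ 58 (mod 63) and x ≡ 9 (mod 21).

gcd(63, 21) = 21. If x ≡ 58 (mod 63) and x ≡ 9 (mod 21), then x ≡ 58 (mod 21) and x ≡ 9 (mod 21).
However 58 ≡ 16 and 9 ≡ 9 (mod 21), and 16 ≠ 9.
Hence the system has no solution.

There is no such integer.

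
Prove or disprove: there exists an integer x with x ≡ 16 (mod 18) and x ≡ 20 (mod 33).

gcd(18, 33) = 3. If x ≡ 16 (mod 18) and x ≡ 20 (mod 33), then x ≡ 16 (mod 3) and x ≡ 20 (mod 3).
However 16 ≡ 1 and 20 ≡ 2 (mod 3), and 1 ≠ 2.
So no integer satisfies both congruences.

There is no such integer.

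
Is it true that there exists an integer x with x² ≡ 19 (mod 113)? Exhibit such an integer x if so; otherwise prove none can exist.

113 is prime, so by Euler's criterion 19 is a square mod 113 iff 19^((113−1)/2) = 19^56 ≡ 1 (mod 113).
Repeated squaring mod 113: 19^2 = 361 ≡ 22; 19^4 ≡ 22² = 484 ≡ 32; 19^8 ≡ 32² = 1024 ≡ 7; 19^16 ≡ 7² = 49 ≡ 49; 19^32 ≡ 49² = 2401 ≡ 28.
Since 56 = 32 + 16 + 8, 19^56 ≡ 28 · 49 · 7; multiplying out mod 113: 28·49 = 1372 ≡ 16, then 16·7 = 112 ≡ 112. Thus 19^56 ≡ 112 ≡ −1 (mod 113).
The value −1 means 19 is a non-residue modulo 113, so x² ≡ 19 (mod 113) is impossible.

There is no such integer.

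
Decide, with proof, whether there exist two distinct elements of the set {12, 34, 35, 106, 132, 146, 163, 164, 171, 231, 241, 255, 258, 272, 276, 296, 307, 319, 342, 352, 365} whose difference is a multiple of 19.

12 and 164 are such a pair.

12 mod 19 = 12 and 164 mod 19 = 12, so 164 − 12 = 152 = 8·19.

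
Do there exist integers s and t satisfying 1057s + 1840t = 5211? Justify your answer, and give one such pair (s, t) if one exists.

s = 1643, t = -941

Since gcd(1057, 1840) = 1, every integer is an integer combination of 1057 and 1840.
Euclidean algorithm: 1840 = 1·1057 + 783, 1057 = 1·783 + 274, 783 = 2·274 + 235, 274 = 1·235 + 39, 235 = 6·39 + 1, 39 = 39·1 + 0.
Unwinding: 1 = 235 − 6·39 = 235 − 6·(274 − 1·235) = −6·274 + 7·235 = −6·274 + 7·(783 − 2·274) = 7·783 − 20·274 = 7·783 − 20·(1057 − 1·783) = −20·1057 + 27·783 = −20·1057 + 27·(1840 − 1·1057) = 27·1840 − 47·1057, i.e. 1057·(-47) + 1840·27 = 1.
Scaling by 5211 gives the particular solution (s, t) = (-244917, 140697).
Adding 134·1840 to s and subtracting 134·1057 from t gives the tidier solution (1643, -941).
Check: 1057·1643 + 1840·(-941) = 1736651 − 1731440 = 5211. ✓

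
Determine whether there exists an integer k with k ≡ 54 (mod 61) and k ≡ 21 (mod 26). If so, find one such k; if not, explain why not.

The moduli 61 and 26 are coprime, so by the Chinese Remainder Theorem a unique solution modulo 1586 exists.
Write k = 54 + 61t and require 54 + 61t ≡ 21 (mod 26), i.e. 61t ≡ 19 (mod 26).
61 ≡ 9 (mod 26), so this reads 9t ≡ 19 (mod 26). Since 9·3 = 27 = 1·26 + 1, the inverse of 9 mod 26 is 3.
Multiplying by 3: t ≡ 3·19 = 57 ≡ 5 (mod 26).
Taking t = 5 gives k = 54 + 61·5 = 359.
Check: 359 mod 61 = 54, 359 mod 26 = 21. ✓

k = 359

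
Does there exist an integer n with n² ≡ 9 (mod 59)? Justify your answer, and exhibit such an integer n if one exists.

n = 56

n = 56 works: 56² = 3136, and 3136 − 9 = 3127 = 53·59.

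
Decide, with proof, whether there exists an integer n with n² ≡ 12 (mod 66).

n = 54

Take n = 54. Then 54² = 2916 = 44·66 + 12, so 54² ≡ 12 (mod 66).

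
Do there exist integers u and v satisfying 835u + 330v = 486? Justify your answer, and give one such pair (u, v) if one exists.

There are no such integers.

gcd(835, 330) = 5, so every integer of the form 835u + 330v is a multiple of 5.
However 486 leaves remainder 1 on division by 5.
Therefore 835u + 330v = 486 has no solution in integers.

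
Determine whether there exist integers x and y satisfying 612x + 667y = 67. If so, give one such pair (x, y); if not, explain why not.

x = 496, y = -455

Since gcd(612, 667) = 1, every integer is an integer combination of 612 and 667.
Run the Euclidean algorithm on 667 and 612: 667 = 1·612 + 55, 612 = 11·55 + 7, 55 = 7·7 + 6, 7 = 1·6 + 1, 6 = 6·1 + 0.
Unwinding: 1 = 7 − 1·6 = 7 − (55 − 7·7) = −55 + 8·7 = −55 + 8·(612 − 11·55) = 8·612 − 89·55 = 8·612 − 89·(667 − 1·612) = −89·667 + 97·612, i.e. 612·97 + 667·(-89) = 1.
Multiplying through by 67: x = 97·67 = 6499, y = (-89)·67 = -5963 is a solution.
The general solution is x = 6499 + 667k, y = -5963 − 612k; taking k = -9 gives the smaller pair x = 496, y = -455.
Check: 612·496 + 667·(-455) = 303552 − 303485 = 67. ✓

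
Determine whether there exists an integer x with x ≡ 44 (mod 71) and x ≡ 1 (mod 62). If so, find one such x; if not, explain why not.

gcd(71, 62) = 1, so the Chinese Remainder Theorem guarantees exactly one residue class mod 4402 satisfying both.
Write x = 44 + 71t and require 44 + 71t ≡ 1 (mod 62), i.e. 71t ≡ 19 (mod 62).
71 ≡ 9 (mod 62), so this reads 9t ≡ 19 (mod 62). Invert 9 mod 62 by the Euclidean algorithm: 62 = 6·9 + 8, 9 = 1·8 + 1, 8 = 8·1 + 0; back-substituting, 1 = 9 − 1·8 = 9 − (62 − 6·9) = −62 + 7·9. Hence 9·7 ≡ 1, so 9⁻¹ ≡ 7 (mod 62).
Therefore t ≡ 7·19 = 133 ≡ 9 (mod 62).
Taking t = 9 gives x = 44 + 71·9 = 683.
Indeed 683 ≡ 44 (mod 71) and 683 ≡ 1 (mod 62).

x = 683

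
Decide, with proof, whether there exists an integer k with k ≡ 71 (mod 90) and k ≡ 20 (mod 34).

There is no such integer.

Reduce both congruences modulo 2, which divides 90 and 34: they say k ≡ 71 (mod 2) and k ≡ 20 (mod 2).
These are incompatible: 71 − 20 = 51 is not divisible by 2.
Therefore no such k exists.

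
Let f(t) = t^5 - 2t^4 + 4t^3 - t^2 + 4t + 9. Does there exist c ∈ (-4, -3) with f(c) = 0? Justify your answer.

f has no root in that interval.

f(-4) = -1815 and f(-3) = -525, both negative, so a sign-change argument is unavailable; we show f keeps this sign on the whole interval.
Substitute t = -3 − u, where 0 < u < 1 on the interval. Expanding, f(-3 − u) = -u^5 - 17u^4 - 118u^3 - 415u^2 - 739u - 525.
The nonzero coefficients here are all negative, so for u > 0 every term is negative (or zero), and the constant term -525 is strictly negative.
So f is strictly negative on (-4, -3); no root exists in the interval.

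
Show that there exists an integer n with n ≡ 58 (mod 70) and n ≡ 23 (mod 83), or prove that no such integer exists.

n = 2928

gcd(70, 83) = 1, so the Chinese Remainder Theorem guarantees exactly one residue class mod 5810 satisfying both.
Write n = 58 + 70t and require 58 + 70t ≡ 23 (mod 83), i.e. 70t ≡ 48 (mod 83).
Note 70·51 = 3570 ≡ 1 (mod 83) (as 3570 − 1 = 43·83), so 70⁻¹ ≡ 51.
Multiplying by 51: t ≡ 51·48 = 2448 ≡ 41 (mod 83).
With t = 41: n = 58 + 70·41 = 2928.
Indeed 2928 ≡ 58 (mod 70) and 2928 ≡ 23 (mod 83).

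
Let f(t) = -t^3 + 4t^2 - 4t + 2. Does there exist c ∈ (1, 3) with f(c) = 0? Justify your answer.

Yes, such a c exists.

f(1) = 1 and f(3) = -1, which have opposite signs.
As a polynomial, f is continuous on every closed interval.
So by the Intermediate Value Theorem there is a c strictly between 1 and 3 with f(c) = 0.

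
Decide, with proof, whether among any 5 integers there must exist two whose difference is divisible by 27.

No; for instance {73, 74, 75, 76, 77} is a counterexample.

Try 5 consecutive integers, 73, 74, …, 77. Their remainders mod 27 are 19, 20, 21, 22, 23 — pairwise different, as any 5 ≤ 27 consecutive integers have distinct residues.
The differences between them range over 1, …, 4, none of which is divisible by 27.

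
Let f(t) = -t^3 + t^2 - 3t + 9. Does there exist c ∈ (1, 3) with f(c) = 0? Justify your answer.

Such a root exists.

f(1) = 6 and f(3) = -18, which have opposite signs.
Since f is a polynomial it is continuous on [1, 3].
So by the Intermediate Value Theorem there is a c strictly between 1 and 3 with f(c) = 0.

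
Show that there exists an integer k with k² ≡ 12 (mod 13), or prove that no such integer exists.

k = 8

k = 8 works: 8² = 64, and 64 − 12 = 52 = 4·13.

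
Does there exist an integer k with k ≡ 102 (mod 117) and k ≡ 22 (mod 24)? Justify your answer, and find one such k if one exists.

No such integer exists.

Reduce both congruences modulo 3, which divides 117 and 24: they say k ≡ 102 (mod 3) and k ≡ 22 (mod 3).
However 102 ≡ 0 and 22 ≡ 1 (mod 3), and 0 ≠ 1.
Hence the system has no solution.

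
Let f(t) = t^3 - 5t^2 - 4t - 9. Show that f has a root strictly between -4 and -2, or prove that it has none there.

f(-4) = -137 and f(-2) = -29, both negative, so a sign-change argument is unavailable; we show f keeps this sign on the whole interval.
Substitute t = -2 − u, where 0 < u < 2 on the interval. Expanding, f(-2 − u) = -u^3 - 11u^2 - 28u - 29.
All 4 nonzero coefficients of this polynomial in u are negative; hence for u > 0 the value is a sum of negative terms (the constant -29 among them).
So f is strictly negative on (-4, -2); no root exists in the interval.

No such root exists.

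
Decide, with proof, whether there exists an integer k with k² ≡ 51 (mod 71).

71 is prime, so by Euler's criterion 51 is a square mod 71 iff 51^((71−1)/2) = 51^35 ≡ 1 (mod 71).
Squaring successively (mod 71): 51^2 = 2601 ≡ 45; 51^4 ≡ 45² = 2025 ≡ 37; 51^8 ≡ 37² = 1369 ≡ 20; 51^16 ≡ 20² = 400 ≡ 45; 51^32 ≡ 45² = 2025 ≡ 37.
Since 35 = 32 + 2 + 1, 51^35 ≡ 37 · 45 · 51; multiplying out mod 71: 37·45 = 1665 ≡ 32, then 32·51 = 1632 ≡ 70. Thus 51^35 ≡ 70 ≡ −1 (mod 71).
The value −1 means 51 is a non-residue modulo 71, so k² ≡ 51 (mod 71) is impossible.

There is no such integer.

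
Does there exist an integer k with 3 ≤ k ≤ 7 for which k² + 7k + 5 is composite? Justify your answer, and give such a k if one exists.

At k = 5: 5² + 7·5 + 5 = 65 = 5·13, which is composite.

k = 5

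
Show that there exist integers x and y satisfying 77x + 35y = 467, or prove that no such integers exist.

Any value of 77x + 35y is a multiple of gcd(77, 35) = 7.
But 467 is not a multiple of 7 (it leaves remainder 5).
So the equation is unsolvable over ℤ.

There are no such integers.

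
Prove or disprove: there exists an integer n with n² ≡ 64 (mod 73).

n = 8

Take n = 8. Then 8² = 64, and since 0 ≤ 64 < 73 this is already reduced: 8² ≡ 64 (mod 73).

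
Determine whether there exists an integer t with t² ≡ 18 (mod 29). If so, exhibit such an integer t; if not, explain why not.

There is no such integer.

Apply Euler's criterion with the prime 29: 18 is a quadratic residue iff 18^14 ≡ 1 (mod 29), and a non-residue iff it is ≡ −1.
Squaring successively (mod 29): 18^2 = 324 ≡ 5; 18^4 ≡ 5² = 25 ≡ 25; 18^8 ≡ 25² = 625 ≡ 16.
Since 14 = 8 + 4 + 2, 18^14 ≡ 16 · 25 · 5; multiplying out mod 29: 16·25 = 400 ≡ 23, then 23·5 = 115 ≡ 28. Thus 18^14 ≡ 28 ≡ −1 (mod 29).
By Euler's criterion 18 is a quadratic non-residue mod 29: no t satisfies t² ≡ 18 (mod 29).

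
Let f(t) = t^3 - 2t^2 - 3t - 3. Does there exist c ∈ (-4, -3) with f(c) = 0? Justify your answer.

f(-4) = -87 and f(-3) = -39, both negative, so a sign-change argument is unavailable; we show f keeps this sign on the whole interval.
Substitute t = -3 − u, where 0 < u < 1 on the interval. Expanding, f(-3 − u) = -u^3 - 11u^2 - 36u - 39.
All 4 nonzero coefficients of this polynomial in u are negative; hence for u > 0 the value is a sum of negative terms (the constant -39 among them).
So f is strictly negative on (-4, -3); no root exists in the interval.

No such root exists.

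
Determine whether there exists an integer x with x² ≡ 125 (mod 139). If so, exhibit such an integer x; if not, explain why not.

Take x = 60. Then 60² = 3600 = 25·139 + 125, so 60² ≡ 125 (mod 139).

x = 60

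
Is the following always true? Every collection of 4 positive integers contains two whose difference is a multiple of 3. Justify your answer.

Yes, this is always true.

Partition the integers by their residue mod 3; there are 3 classes.
Placing 4 integers into 3 classes, some class receives at least two — say a and b.
Their difference a − b is then a multiple of 3.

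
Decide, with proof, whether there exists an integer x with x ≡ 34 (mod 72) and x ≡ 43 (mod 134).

There is no such integer.

Both moduli are multiples of 2 = gcd(72, 134), so any solution would satisfy x ≡ 34 and x ≡ 43 modulo 2 simultaneously.
But 34 mod 2 = 0 while 43 mod 2 = 1, a contradiction.
Therefore no such x exists.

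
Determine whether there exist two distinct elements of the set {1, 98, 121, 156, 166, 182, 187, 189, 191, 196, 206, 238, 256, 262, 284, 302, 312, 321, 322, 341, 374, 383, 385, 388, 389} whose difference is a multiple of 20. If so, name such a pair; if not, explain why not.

The pair (1, 121) works.

1 mod 20 = 1 and 121 mod 20 = 1, so 121 − 1 = 120 = 6·20.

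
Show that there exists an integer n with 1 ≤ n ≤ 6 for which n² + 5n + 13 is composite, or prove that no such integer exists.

At n = 5: 5² + 5·5 + 13 = 63 = 3·21, which is composite.

n = 5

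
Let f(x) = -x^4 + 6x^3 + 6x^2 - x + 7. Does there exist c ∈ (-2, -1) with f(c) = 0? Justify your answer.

f(-2) = -31 and f(-1) = 7, which have opposite signs.
As a polynomial, f is continuous on every closed interval.
By the Intermediate Value Theorem, f takes the value 0 somewhere in the open interval.

Such a root exists.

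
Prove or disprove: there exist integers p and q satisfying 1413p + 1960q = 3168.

Since gcd(1413, 1960) = 1, every integer is an integer combination of 1413 and 1960.
Run the Euclidean algorithm on 1960 and 1413: 1960 = 1·1413 + 547, 1413 = 2·547 + 319, 547 = 1·319 + 228, 319 = 1·228 + 91, 228 = 2·91 + 46, 91 = 1·46 + 45, 46 = 1·45 + 1, 45 = 45·1 + 0.
Working back up the chain: 1 = 46 − 1·45 = 46 − (91 − 1·46) = −91 + 2·46 = −91 + 2·(228 − 2·91) = 2·228 − 5·91 = 2·228 − 5·(319 − 1·228) = −5·319 + 7·228 = −5·319 + 7·(547 − 1·319) = 7·547 − 12·319 = 7·547 − 12·(1413 − 2·547) = −12·1413 + 31·547 = −12·1413 + 31·(1960 − 1·1413) = 31·1960 − 43·1413. So 1413·(-43) + 1960·31 = 1.
Times 3168: 1413·(-136224) + 1960·98208 = 3168, so (-136224, 98208) solves it.
The general solution is p = -136224 + 1960k, q = 98208 − 1413k; taking k = 70 gives the smaller pair p = 976, q = -702.
Check: 1413·976 + 1960·(-702) = 1379088 − 1375920 = 3168. ✓

p = 976, q = -702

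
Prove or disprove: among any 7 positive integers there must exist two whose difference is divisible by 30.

No; for instance {51, 52, 53, 54, 55, 56, 57} is a counterexample.

Consider the 7 integers 51, 52, …, 57. They lie in distinct residue classes modulo 30, since 7 ≤ 30.
Any two of them differ by at most 6 < 30 and by at least 1, so no difference is a multiple of 30.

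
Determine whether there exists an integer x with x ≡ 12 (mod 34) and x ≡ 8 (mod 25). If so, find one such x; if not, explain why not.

x = 658

The moduli 34 and 25 are coprime, so by the Chinese Remainder Theorem a unique solution modulo 850 exists.
Any solution of the first congruence is x = 12 + 34t; substituting into the second, 34t ≡ 8 − 12 ≡ 21 (mod 25).
34 ≡ 9 (mod 25), so this reads 9t ≡ 21 (mod 25). Note 9·14 = 126 ≡ 1 (mod 25) (as 126 − 1 = 5·25), so 9⁻¹ ≡ 14.
Multiplying by 14: t ≡ 14·21 = 294 ≡ 19 (mod 25).
With t = 19: x = 12 + 34·19 = 658.
Indeed 658 ≡ 12 (mod 34) and 658 ≡ 8 (mod 25).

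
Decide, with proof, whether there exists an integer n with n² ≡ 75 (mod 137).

No such integer exists.

137 is prime, so by Euler's criterion 75 is a square mod 137 iff 75^((137−1)/2) = 75^68 ≡ 1 (mod 137).
Repeated squaring mod 137: 75^2 = 5625 ≡ 8; 75^4 ≡ 8² = 64 ≡ 64; 75^8 ≡ 64² = 4096 ≡ 123; 75^16 ≡ 123² = 15129 ≡ 59; 75^32 ≡ 59² = 3481 ≡ 56; 75^64 ≡ 56² = 3136 ≡ 122.
Since 68 = 64 + 4, 75^68 ≡ 122 · 64; multiplying out mod 137: 122·64 = 7808 ≡ 136. Thus 75^68 ≡ 136 ≡ −1 (mod 137).
The value −1 means 75 is a non-residue modulo 137, so n² ≡ 75 (mod 137) is impossible.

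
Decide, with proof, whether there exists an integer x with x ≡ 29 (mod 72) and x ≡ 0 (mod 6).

There is no such integer.

gcd(72, 6) = 6. If x ≡ 29 (mod 72) and x ≡ 0 (mod 6), then x ≡ 29 (mod 6) and x ≡ 0 (mod 6).
But 29 mod 6 = 5 while 0 mod 6 = 0, a contradiction.
Therefore no such x exists.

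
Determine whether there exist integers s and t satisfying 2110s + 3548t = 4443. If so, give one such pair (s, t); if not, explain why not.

No such integers exist.

Both 2110 and 3548 are divisible by gcd(2110, 3548) = 2, hence so is any combination 2110s + 3548t.
But 4443 = 2·2221 + 1, so 2 ∤ 4443.
Therefore 2110s + 3548t = 4443 has no solution in integers.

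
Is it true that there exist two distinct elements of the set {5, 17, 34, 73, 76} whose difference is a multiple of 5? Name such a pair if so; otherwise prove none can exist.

Residues mod 5: 5↦0, 17↦2, 34↦4, 73↦3, 76↦1.
These 5 residues are pairwise different, hence no difference of two elements is divisible by 5.

No, no such pair exists.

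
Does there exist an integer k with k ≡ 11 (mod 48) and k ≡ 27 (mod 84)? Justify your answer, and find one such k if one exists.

There is no such integer.

Reduce both congruences modulo 12, which divides 48 and 84: they say k ≡ 11 (mod 12) and k ≡ 27 (mod 12).
These are incompatible: 11 − 27 = -16 is not divisible by 12.
So no integer satisfies both congruences.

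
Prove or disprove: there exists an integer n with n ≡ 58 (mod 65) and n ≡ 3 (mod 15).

gcd(65, 15) = 5. A simultaneous solution exists iff 58 ≡ 3 (mod 5); here 58 mod 5 = 3 = 3 mod 5, so it does.
The integers ≡ 58 (mod 65) are 58, 123, …; their remainders mod 15 are 13, 3, so n = 123 is the first that is ≡ 3 (mod 15).
Indeed 123 ≡ 58 (mod 65) and 123 ≡ 3 (mod 15).

n = 123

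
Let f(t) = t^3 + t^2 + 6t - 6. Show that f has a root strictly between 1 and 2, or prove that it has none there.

Evaluate at the endpoints: f(1) = 2, f(2) = 18 — same sign (positive).
f'(t) = 3t^2 + 2t + 6 has discriminant 2² − 4·3·6 = -68 < 0, so f' has no real roots and is positive for every real t.
So f is strictly increasing; between 1 and 2 its values lie between f(1) = 2 and f(2) = 18, all positive. Therefore f has no root in (1, 2).

No such root exists.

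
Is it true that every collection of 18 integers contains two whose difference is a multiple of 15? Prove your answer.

There are exactly 15 possible remainders on division by 15.
Placing 18 integers into 15 classes, some class receives at least two — say a and b.
Their difference a − b is then a multiple of 15.

True.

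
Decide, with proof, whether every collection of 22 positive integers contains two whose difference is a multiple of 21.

Each integer lies in one of the 21 residue classes modulo 21.
Since 22 > 21, two of the 22 integers must share a residue class by the pigeonhole principle; call them a and b.
Then a ≡ b (mod 21), i.e. 21 ∣ (a − b).

Yes, this is always true.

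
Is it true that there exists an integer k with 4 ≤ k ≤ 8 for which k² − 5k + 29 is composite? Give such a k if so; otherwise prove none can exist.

k = 4

At k = 4: 4² − 5·4 + 29 = 25 = 5·5, which is composite.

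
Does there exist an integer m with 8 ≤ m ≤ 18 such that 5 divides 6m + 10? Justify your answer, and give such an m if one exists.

m = 10

For m = 8, 9 the values 58, 64 are not multiples of 5. Try m = 10: 6·10 + 10 = 70 = 14·5, which is divisible by 5.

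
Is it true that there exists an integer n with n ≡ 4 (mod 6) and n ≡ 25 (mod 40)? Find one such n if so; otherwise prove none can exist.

Reduce both congruences modulo 2, which divides 6 and 40: they say n ≡ 4 (mod 2) and n ≡ 25 (mod 2).
These are incompatible: 4 − 25 = -21 is not divisible by 2.
Hence the system has no solution.

There is no such integer.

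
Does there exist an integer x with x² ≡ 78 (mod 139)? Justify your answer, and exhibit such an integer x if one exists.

x = 56

x = 56 works: 56² = 3136, and 3136 − 78 = 3058 = 22·139.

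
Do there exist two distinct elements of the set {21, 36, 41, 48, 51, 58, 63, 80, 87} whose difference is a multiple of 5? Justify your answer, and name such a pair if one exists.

21 mod 5 = 1 and 36 mod 5 = 1, so 36 − 21 = 15 = 3·5.

21 and 36 are such a pair.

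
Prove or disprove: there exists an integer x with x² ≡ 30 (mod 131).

Apply Euler's criterion with the prime 131: 30 is a quadratic residue iff 30^65 ≡ 1 (mod 131), and a non-residue iff it is ≡ −1.
Squaring successively (mod 131): 30^2 = 900 ≡ 114; 30^4 ≡ 114² = 12996 ≡ 27; 30^8 ≡ 27² = 729 ≡ 74; 30^16 ≡ 74² = 5476 ≡ 105; 30^32 ≡ 105² = 11025 ≡ 21; 30^64 ≡ 21² = 441 ≡ 48.
Since 65 = 64 + 1, 30^65 ≡ 48 · 30; multiplying out mod 131: 48·30 = 1440 ≡ 130. Thus 30^65 ≡ 130 ≡ −1 (mod 131).
By Euler's criterion 30 is a quadratic non-residue mod 131: no x satisfies x² ≡ 30 (mod 131).

No such integer exists.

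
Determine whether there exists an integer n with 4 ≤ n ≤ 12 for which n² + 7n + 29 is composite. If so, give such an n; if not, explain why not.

The values for n = 4, 5, …, 12 are 73, 89, 107, 127, 149, 173, 199, 227, 257, and each of these is prime.
So no value in the range makes the expression composite.

No such integer n in that range exists.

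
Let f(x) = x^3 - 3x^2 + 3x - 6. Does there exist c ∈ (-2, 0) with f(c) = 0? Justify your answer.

The endpoint values f(-2) = -32 and f(0) = -6 are both negative. Claim: f(x) < 0 for every x in (-2, 0).
Substitute x = −u, where 0 < u < 2 on the interval. Expanding, f(−u) = -u^3 - 3u^2 - 3u - 6.
All 4 nonzero coefficients of this polynomial in u are negative; hence for u > 0 the value is a sum of negative terms (the constant -6 among them).
Therefore f(x) < 0 throughout (-2, 0), and f has no zero there.

f has no root in that interval.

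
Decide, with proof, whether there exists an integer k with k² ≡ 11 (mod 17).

Since (17 − k)² ≡ k² (mod 17), it suffices to square k = 0, 1, …, 8: the residues are 0, 1, 4, 9, 16, 8, 2, 15, 13.
The set of squares mod 17 is therefore {0, 1, 2, 4, 8, 9, 13, 15, 16}, which does not contain 11.
Therefore k² ≡ 11 (mod 17) has no solution.

No such integer exists.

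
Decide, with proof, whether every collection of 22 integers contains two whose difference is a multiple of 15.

Each integer lies in one of the 15 residue classes modulo 15.
Since 22 > 15, two of the 22 integers must share a residue class by the pigeonhole principle; call them a and b.
Their difference a − b is then a multiple of 15.

Yes.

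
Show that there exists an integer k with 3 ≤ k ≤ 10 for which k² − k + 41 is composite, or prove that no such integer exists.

The values for k = 3, 4, …, 10 are 47, 53, 61, 71, 83, 97, 113, 131, and each of these is prime.
So no value in the range makes the expression composite.

No, no such integer k in that range exists.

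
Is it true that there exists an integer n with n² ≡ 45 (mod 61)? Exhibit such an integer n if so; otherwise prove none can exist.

n = 17

Take n = 17. Then 17² = 289 = 4·61 + 45, so 17² ≡ 45 (mod 61).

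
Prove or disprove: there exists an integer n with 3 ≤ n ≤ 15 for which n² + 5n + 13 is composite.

n = 5

At n = 5: 5² + 5·5 + 13 = 63 = 3·21, which is composite.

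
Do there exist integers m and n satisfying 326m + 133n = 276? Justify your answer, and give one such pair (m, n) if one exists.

m = 111, n = -270

Since gcd(326, 133) = 1, every integer is an integer combination of 326 and 133.
Dividing repeatedly: 326 = 2·133 + 60, 133 = 2·60 + 13, 60 = 4·13 + 8, 13 = 1·8 + 5, 8 = 1·5 + 3, 5 = 1·3 + 2, 3 = 1·2 + 1, 2 = 2·1 + 0.
Unwinding: 1 = 3 − 1·2 = 3 − (5 − 1·3) = −5 + 2·3 = −5 + 2·(8 − 1·5) = 2·8 − 3·5 = 2·8 − 3·(13 − 1·8) = −3·13 + 5·8 = −3·13 + 5·(60 − 4·13) = 5·60 − 23·13 = 5·60 − 23·(133 − 2·60) = −23·133 + 51·60 = −23·133 + 51·(326 − 2·133) = 51·326 − 125·133, i.e. 326·51 + 133·(-125) = 1.
Scaling by 276 gives the particular solution (m, n) = (14076, -34500).
The general solution is m = 14076 + 133k, n = -34500 − 326k; taking k = -105 gives the smaller pair m = 111, n = -270.
Check: 326·111 + 133·(-270) = 36186 − 35910 = 276. ✓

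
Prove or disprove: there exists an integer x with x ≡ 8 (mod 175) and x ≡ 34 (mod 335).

No such integer exists.

Both moduli are multiples of 5 = gcd(175, 335), so any solution would satisfy x ≡ 8 and x ≡ 34 modulo 5 simultaneously.
These are incompatible: 8 − 34 = -26 is not divisible by 5.
Therefore no such x exists.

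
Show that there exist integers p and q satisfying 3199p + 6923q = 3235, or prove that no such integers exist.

Both 3199 and 6923 are divisible by gcd(3199, 6923) = 7, hence so is any combination 3199p + 6923q.
But 3235 is not a multiple of 7 (it leaves remainder 1).
So the equation is unsolvable over ℤ.

No such integers exist.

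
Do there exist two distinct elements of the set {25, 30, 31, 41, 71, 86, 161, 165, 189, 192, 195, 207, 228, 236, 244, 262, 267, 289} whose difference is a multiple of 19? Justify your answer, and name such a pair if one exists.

No such pair exists.

Reduce each element modulo 19: 25↦6, 30↦11, 31↦12, 41↦3, 71↦14, 86↦10, 161↦9, 165↦13, 189↦18, 192↦2, 195↦5, 207↦17, 228↦0, 236↦8, 244↦16, 262↦15, 267↦1, 289↦4.
These 18 residues are pairwise different, hence no difference of two elements is divisible by 19.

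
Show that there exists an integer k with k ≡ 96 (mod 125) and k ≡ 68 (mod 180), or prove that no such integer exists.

No, no such integer exists.

Reduce both congruences modulo 5, which divides 125 and 180: they say k ≡ 96 (mod 5) and k ≡ 68 (mod 5).
However 96 ≡ 1 and 68 ≡ 3 (mod 5), and 1 ≠ 3.
Therefore no such k exists.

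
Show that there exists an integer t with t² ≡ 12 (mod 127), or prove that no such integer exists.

No such integer exists.

Apply Euler's criterion with the prime 127: 12 is a quadratic residue iff 12^63 ≡ 1 (mod 127), and a non-residue iff it is ≡ −1.
Squaring successively (mod 127): 12^2 = 144 ≡ 17; 12^4 ≡ 17² = 289 ≡ 35; 12^8 ≡ 35² = 1225 ≡ 82; 12^16 ≡ 82² = 6724 ≡ 120; 12^32 ≡ 120² = 14400 ≡ 49.
Since 63 = 32 + 16 + 8 + 4 + 2 + 1, 12^63 ≡ 49 · 120 · 82 · 35 · 17 · 12; multiplying out mod 127: 49·120 = 5880 ≡ 38, then 38·82 = 3116 ≡ 68, then 68·35 = 2380 ≡ 94, then 94·17 = 1598 ≡ 74, then 74·12 = 888 ≡ 126. Thus 12^63 ≡ 126 ≡ −1 (mod 127).
By Euler's criterion 12 is a quadratic non-residue mod 127: no t satisfies t² ≡ 12 (mod 127).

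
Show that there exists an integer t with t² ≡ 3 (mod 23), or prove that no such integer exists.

t = 7 works: 7² = 49, and 49 − 3 = 46 = 2·23.

t = 7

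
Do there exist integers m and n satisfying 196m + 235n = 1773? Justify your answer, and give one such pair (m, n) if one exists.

m = 63, n = -45

196 and 235 are coprime, so 196m + 235n ranges over all of ℤ.
Euclidean algorithm: 235 = 1·196 + 39, 196 = 5·39 + 1, 39 = 39·1 + 0.
Working back up the chain: 1 = 196 − 5·39 = 196 − 5·(235 − 1·196) = −5·235 + 6·196. So 196·6 + 235·(-5) = 1.
Multiplying through by 1773: m = 6·1773 = 10638, n = (-5)·1773 = -8865 is a solution.
Shifting by a multiple of (235, −196) keeps it a solution: m = 10638 − 45·235 = 63, n = -8865 + 45·196 = -45.
Indeed 196·63 + 235·(-45) = 12348 − 10575 = 1773.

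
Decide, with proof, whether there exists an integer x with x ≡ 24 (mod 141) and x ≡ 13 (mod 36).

No, no such integer exists.

Both moduli are multiples of 3 = gcd(141, 36), so any solution would satisfy x ≡ 24 and x ≡ 13 modulo 3 simultaneously.
But 24 mod 3 = 0 while 13 mod 3 = 1, a contradiction.
Hence the system has no solution.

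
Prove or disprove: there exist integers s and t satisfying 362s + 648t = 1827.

There are no such integers.

Both 362 and 648 are divisible by gcd(362, 648) = 2, hence so is any combination 362s + 648t.
But 1827 = 2·913 + 1, so 2 ∤ 1827.
So the equation is unsolvable over ℤ.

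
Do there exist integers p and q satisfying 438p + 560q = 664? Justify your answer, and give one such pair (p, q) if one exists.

gcd(438, 560) = 2, and 2 divides 664, so integer solutions exist.
Dividing through by 2 reduces the equation to 219p + 280q = 332.
Run the Euclidean algorithm on 280 and 219: 280 = 1·219 + 61, 219 = 3·61 + 36, 61 = 1·36 + 25, 36 = 1·25 + 11, 25 = 2·11 + 3, 11 = 3·3 + 2, 3 = 1·2 + 1, 2 = 2·1 + 0.
Back-substituting, 1 = 3 − 1·2 = 3 − (11 − 3·3) = −11 + 4·3 = −11 + 4·(25 − 2·11) = 4·25 − 9·11 = 4·25 − 9·(36 − 1·25) = −9·36 + 13·25 = −9·36 + 13·(61 − 1·36) = 13·61 − 22·36 = 13·61 − 22·(219 − 3·61) = −22·219 + 79·61 = −22·219 + 79·(280 − 1·219) = 79·280 − 101·219; that is, 219·(-101) + 280·79 = 1.
Scaling by 332 gives the particular solution (p, q) = (-33532, 26228).
Adding 120·280 to p and subtracting 120·219 from q gives the tidier solution (68, -52).
Indeed 438·68 + 560·(-52) = 29784 − 29120 = 664.

p = 68, q = -52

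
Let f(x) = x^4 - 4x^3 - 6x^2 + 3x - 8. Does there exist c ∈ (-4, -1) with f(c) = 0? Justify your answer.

f(-4) = 396 and f(-1) = -12, which have opposite signs.
Since f is a polynomial it is continuous on [-4, -1].
So by the Intermediate Value Theorem there is a c strictly between -4 and -1 with f(c) = 0.

Yes, f has a root in the interval.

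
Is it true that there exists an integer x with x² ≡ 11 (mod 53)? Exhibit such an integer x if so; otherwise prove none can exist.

x = 45

Take x = 45. Then 45² = 2025 = 38·53 + 11, so 45² ≡ 11 (mod 53).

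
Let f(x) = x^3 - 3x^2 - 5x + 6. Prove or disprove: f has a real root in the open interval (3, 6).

f(3) = -9 and f(6) = 84, which have opposite signs.
Since f is a polynomial it is continuous on [3, 6].
By the Intermediate Value Theorem, f takes the value 0 somewhere in the open interval.

Yes, f has a root in the interval.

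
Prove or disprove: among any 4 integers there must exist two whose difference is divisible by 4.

No, the set {15, 16, 17, 18} is a counterexample.

Try 4 consecutive integers, 15, 16, 17, 18. Their remainders mod 4 are 3, 0, 1, 2 — pairwise different, as any 4 ≤ 4 consecutive integers have distinct residues.
The differences between them range over 1, …, 3, none of which is divisible by 4.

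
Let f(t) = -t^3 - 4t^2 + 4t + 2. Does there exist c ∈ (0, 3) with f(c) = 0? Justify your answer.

f(0) = 2 and f(3) = -49, which have opposite signs.
As a polynomial, f is continuous on every closed interval.
So by the Intermediate Value Theorem there is a c strictly between 0 and 3 with f(c) = 0.

Such a root exists.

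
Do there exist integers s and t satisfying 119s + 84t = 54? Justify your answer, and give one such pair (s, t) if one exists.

There are no such integers.

gcd(119, 84) = 7, so every integer of the form 119s + 84t is a multiple of 7.
But 54 = 7·7 + 5, so 7 ∤ 54.
So the equation is unsolvable over ℤ.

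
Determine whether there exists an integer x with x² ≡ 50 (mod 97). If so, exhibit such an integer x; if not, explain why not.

Take x = 70. Then 70² = 4900 = 50·97 + 50, so 70² ≡ 50 (mod 97).

x = 70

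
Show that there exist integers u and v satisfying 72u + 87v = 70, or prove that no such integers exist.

Both 72 and 87 are divisible by gcd(72, 87) = 3, hence so is any combination 72u + 87v.
However 70 leaves remainder 1 on division by 3.
Therefore 72u + 87v = 70 has no solution in integers.

No such integers exist.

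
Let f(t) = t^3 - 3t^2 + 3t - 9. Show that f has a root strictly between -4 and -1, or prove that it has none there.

f(-4) = -133 and f(-1) = -16, both negative, so a sign-change argument is unavailable; we show f keeps this sign on the whole interval.
Shift to the endpoint -1: with t = -1 − u (0 < u < 3), one computes f(-1 − u) = -u^3 - 6u^2 - 12u - 16.
All 4 nonzero coefficients of this polynomial in u are negative; hence for u > 0 the value is a sum of negative terms (the constant -16 among them).
So f is strictly negative on (-4, -1); no root exists in the interval.

f has no root in that interval.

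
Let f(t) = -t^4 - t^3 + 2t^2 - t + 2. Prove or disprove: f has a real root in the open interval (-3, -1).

Yes, f has a root in the interval.

f(-3) = -31 and f(-1) = 5, which have opposite signs.
Since f is a polynomial it is continuous on [-3, -1].
By the Intermediate Value Theorem f must vanish at some point of (-3, -1).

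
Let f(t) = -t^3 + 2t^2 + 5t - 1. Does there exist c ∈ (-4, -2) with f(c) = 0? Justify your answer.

f has no root in that interval.

The endpoint values f(-4) = 75 and f(-2) = 5 are both positive. Claim: f(t) > 0 for every t in (-4, -2).
Shift to the endpoint -2: with t = -2 − u (0 < u < 2), one computes f(-2 − u) = u^3 + 8u^2 + 15u + 5.
The nonzero coefficients here are all positive, so for u > 0 every term is positive (or zero), and the constant term 5 is strictly positive.
So f is strictly positive on (-4, -2); no root exists in the interval.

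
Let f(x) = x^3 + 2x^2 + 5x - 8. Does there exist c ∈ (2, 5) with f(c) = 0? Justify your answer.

f has no root in that interval.

Evaluate at the endpoints: f(2) = 18, f(5) = 192 — same sign (positive).
The derivative f'(x) = 3x^2 + 4x + 5 is a quadratic with discriminant 4² − 4·3·5 = -44 < 0; it never vanishes, so it is always positive (sign of the leading coefficient).
So f is strictly increasing; between 2 and 5 its values lie between f(2) = 18 and f(5) = 192, all positive. Therefore f has no root in (2, 5).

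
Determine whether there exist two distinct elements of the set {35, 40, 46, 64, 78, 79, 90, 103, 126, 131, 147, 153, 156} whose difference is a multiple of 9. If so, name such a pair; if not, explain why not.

Yes: 40 and 103.

Both 40 and 103 leave remainder 4 on division by 9; their difference 63 = 7·9 is a multiple of 9.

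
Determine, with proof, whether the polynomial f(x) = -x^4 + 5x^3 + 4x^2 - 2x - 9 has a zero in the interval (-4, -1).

No such root exists.

f(-4) = -513 and f(-1) = -9, both negative, so a sign-change argument is unavailable; we show f keeps this sign on the whole interval.
Shift to the endpoint -1: with x = -1 − u (0 < u < 3), one computes f(-1 − u) = -u^4 - 9u^3 - 17u^2 - 9u - 9.
The nonzero coefficients here are all negative, so for u > 0 every term is negative (or zero), and the constant term -9 is strictly negative.
So f is strictly negative on (-4, -1); no root exists in the interval.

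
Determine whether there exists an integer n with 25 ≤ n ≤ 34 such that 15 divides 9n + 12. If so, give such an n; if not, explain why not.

n = 27

Scanning upward from n = 25 gives 237, 246, none divisible by 15. n = 27 works, since 9·27 + 12 = 255 = 17·15.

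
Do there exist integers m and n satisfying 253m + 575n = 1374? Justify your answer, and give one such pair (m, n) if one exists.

Any value of 253m + 575n is a multiple of gcd(253, 575) = 23.
But 1374 = 23·59 + 17, so 23 ∤ 1374.
So the equation is unsolvable over ℤ.

No, no such integers exist.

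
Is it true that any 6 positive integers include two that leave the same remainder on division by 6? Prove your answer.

Try 6 consecutive integers, 20, 21, …, 25. Their remainders mod 6 are 2, 3, 4, 5, 0, 1 — pairwise different, as any 6 ≤ 6 consecutive integers have distinct residues.
So no two of them leave the same remainder on division by 6; the claim fails for this set.

No, the set {20, 21, 22, 23, 24, 25} is a counterexample.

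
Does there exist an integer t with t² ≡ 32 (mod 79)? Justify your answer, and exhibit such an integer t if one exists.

t = 36

t = 36 works: 36² = 1296, and 1296 − 32 = 1264 = 16·79.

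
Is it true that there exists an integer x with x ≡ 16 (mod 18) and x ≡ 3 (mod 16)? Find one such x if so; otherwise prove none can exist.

There is no such integer.

Both moduli are multiples of 2 = gcd(18, 16), so any solution would satisfy x ≡ 16 and x ≡ 3 modulo 2 simultaneously.
However 16 ≡ 0 and 3 ≡ 1 (mod 2), and 0 ≠ 1.
Hence the system has no solution.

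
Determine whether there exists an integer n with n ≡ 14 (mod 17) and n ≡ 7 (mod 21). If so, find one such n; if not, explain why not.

gcd(17, 21) = 1, so the Chinese Remainder Theorem guarantees exactly one residue class mod 357 satisfying both.
Write n = 14 + 17t and require 14 + 17t ≡ 7 (mod 21), i.e. 17t ≡ 14 (mod 21).
Invert 17 mod 21 by the Euclidean algorithm: 21 = 1·17 + 4, 17 = 4·4 + 1, 4 = 4·1 + 0; back-substituting, 1 = 17 − 4·4 = 17 − 4·(21 − 1·17) = −4·21 + 5·17. Hence 17·5 ≡ 1, so 17⁻¹ ≡ 5 (mod 21).
Therefore t ≡ 5·14 = 70 ≡ 7 (mod 21).
Taking t = 7 gives n = 14 + 17·7 = 133.
Check: 133 mod 17 = 14, 133 mod 21 = 7. ✓

n = 133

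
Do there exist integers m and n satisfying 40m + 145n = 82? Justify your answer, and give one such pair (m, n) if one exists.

Any value of 40m + 145n is a multiple of gcd(40, 145) = 5.
But 82 is not a multiple of 5 (it leaves remainder 2).
Therefore 40m + 145n = 82 has no solution in integers.

There are no such integers.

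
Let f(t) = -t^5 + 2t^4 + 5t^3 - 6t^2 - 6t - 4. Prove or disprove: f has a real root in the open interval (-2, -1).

f(-2) = 8 and f(-1) = -6, which have opposite signs.
As a polynomial, f is continuous on every closed interval.
By the Intermediate Value Theorem f must vanish at some point of (-2, -1).

Such a root exists.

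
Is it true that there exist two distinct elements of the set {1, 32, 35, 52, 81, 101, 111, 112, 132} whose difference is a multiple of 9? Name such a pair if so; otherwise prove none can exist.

Residues mod 9: 1↦1, 32↦5, 35↦8, 52↦7, 81↦0, 101↦2, 111↦3, 112↦4, 132↦6.
These 9 residues are pairwise different, hence no difference of two elements is divisible by 9.

No, no such pair exists.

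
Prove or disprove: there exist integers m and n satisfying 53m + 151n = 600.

53 and 151 are coprime, so 53m + 151n ranges over all of ℤ.
Euclidean algorithm: 151 = 2·53 + 45, 53 = 1·45 + 8, 45 = 5·8 + 5, 8 = 1·5 + 3, 5 = 1·3 + 2, 3 = 1·2 + 1, 2 = 2·1 + 0.
Unwinding: 1 = 3 − 1·2 = 3 − (5 − 1·3) = −5 + 2·3 = −5 + 2·(8 − 1·5) = 2·8 − 3·5 = 2·8 − 3·(45 − 5·8) = −3·45 + 17·8 = −3·45 + 17·(53 − 1·45) = 17·53 − 20·45 = 17·53 − 20·(151 − 2·53) = −20·151 + 57·53, i.e. 53·57 + 151·(-20) = 1.
Multiplying through by 600: m = 57·600 = 34200, n = (-20)·600 = -12000 is a solution.
The general solution is m = 34200 + 151k, n = -12000 − 53k; taking k = -226 gives the smaller pair m = 74, n = -22.
Indeed 53·74 + 151·(-22) = 3922 − 3322 = 600.

m = 74, n = -22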